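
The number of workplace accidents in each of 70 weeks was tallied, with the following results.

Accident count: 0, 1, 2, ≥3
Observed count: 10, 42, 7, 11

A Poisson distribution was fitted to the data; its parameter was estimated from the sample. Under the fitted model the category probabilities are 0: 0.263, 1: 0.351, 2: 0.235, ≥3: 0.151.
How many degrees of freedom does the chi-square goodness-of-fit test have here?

2

There are k = 4 categories and 1 parameter estimated from the data, so df = 4 − 1 − 1 = 2.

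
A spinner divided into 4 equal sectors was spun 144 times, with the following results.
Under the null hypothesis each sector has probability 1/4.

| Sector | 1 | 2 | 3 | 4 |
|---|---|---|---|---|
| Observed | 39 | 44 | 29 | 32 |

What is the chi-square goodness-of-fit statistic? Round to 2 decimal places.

3.83

Under H₀ each category has probability 1/4, so each expected count is 144/4 = 36.
cat         O        E   (O−E)²/E
1          39       36      0.250
2          44       36      1.778
3          29       36      1.361
4          32       36      0.444
Sum = 3.83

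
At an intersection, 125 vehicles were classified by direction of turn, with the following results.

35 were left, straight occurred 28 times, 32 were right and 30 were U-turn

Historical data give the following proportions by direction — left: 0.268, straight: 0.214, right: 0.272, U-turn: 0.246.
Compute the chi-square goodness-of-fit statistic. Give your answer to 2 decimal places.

Expected counts E_i = n·p_i: 125×0.268 = 33.5, 125×0.214 = 26.75, 125×0.272 = 34, 125×0.246 = 30.75.
cat           O        E   (O−E)²/E
left         35     33.5      0.067
straight     28    26.75      0.058
right        32       34      0.118
U-turn       30    30.75      0.018
Sum = 0.26

0.26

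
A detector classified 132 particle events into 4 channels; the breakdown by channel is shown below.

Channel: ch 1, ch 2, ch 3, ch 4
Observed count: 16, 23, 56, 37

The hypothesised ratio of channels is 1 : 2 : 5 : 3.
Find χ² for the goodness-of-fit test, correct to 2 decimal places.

1.67

Ratio total = 11. Expected counts: 132×1/11 = 12, 132×2/11 = 24, 132×5/11 = 60, 132×3/11 = 36.
cat         O        E   (O−E)²/E
ch 1       16       12      1.333
ch 2       23       24      0.042
ch 3       56       60      0.267
ch 4       37       36      0.028
Sum = 1.67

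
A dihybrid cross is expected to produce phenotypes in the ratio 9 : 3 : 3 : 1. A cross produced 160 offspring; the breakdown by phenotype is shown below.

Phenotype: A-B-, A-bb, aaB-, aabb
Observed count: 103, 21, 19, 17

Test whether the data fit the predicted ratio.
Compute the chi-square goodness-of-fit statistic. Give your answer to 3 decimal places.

Ratio total = 16. Expected counts: 160×9/16 = 90, 160×3/16 = 30, 160×3/16 = 30, 160×1/16 = 10.
χ² = (103−90)²/90 + (21−30)²/30 + (19−30)²/30 + (17−10)²/10
   = 1.8778 + 2.7000 + 4.0333 + 4.9000
Sum = 13.511

13.511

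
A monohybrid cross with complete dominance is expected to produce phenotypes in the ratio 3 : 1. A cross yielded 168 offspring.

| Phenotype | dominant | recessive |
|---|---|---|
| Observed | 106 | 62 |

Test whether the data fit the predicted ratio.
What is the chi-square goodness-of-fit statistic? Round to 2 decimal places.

12.70

Ratio total = 4. Expected counts: 168×3/4 = 126, 168×1/4 = 42.
dominant: (106 − 126)²/126 = 400/126 = 3.175
recessive: (62 − 42)²/42 = 400/42 = 9.524
Sum = 12.70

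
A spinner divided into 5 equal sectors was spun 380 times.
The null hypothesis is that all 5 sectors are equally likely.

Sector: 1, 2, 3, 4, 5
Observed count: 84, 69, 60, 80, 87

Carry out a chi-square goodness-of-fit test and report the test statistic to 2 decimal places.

6.66

Expected count for each of the 5 categories: 380/5 = 76.
cat         O        E   (O−E)²/E
1          84       76      0.842
2          69       76      0.645
3          60       76      3.368
4          80       76      0.211
5          87       76      1.592
Sum = 6.66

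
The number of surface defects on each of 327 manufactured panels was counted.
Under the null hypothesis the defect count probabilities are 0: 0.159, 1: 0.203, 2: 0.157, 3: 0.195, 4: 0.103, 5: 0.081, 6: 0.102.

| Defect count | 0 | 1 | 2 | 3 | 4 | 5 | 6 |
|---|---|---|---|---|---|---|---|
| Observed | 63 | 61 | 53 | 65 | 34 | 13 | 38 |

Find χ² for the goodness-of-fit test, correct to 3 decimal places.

10.362

Expected counts E_i = n·p_i: 327×0.159 = 51.993, 327×0.203 = 66.381, 327×0.157 = 51.339, 327×0.195 = 63.765, 327×0.103 = 33.681, 327×0.081 = 26.487, 327×0.102 = 33.354.
0: (63 − 51.993)²/51.993 = 121.154049/51.993 = 2.3302
1: (61 − 66.381)²/66.381 = 28.955161/66.381 = 0.4362
2: (53 − 51.339)²/51.339 = 2.758921/51.339 = 0.0537
3: (65 − 63.765)²/63.765 = 1.525225/63.765 = 0.0239
4: (34 − 33.681)²/33.681 = 0.101761/33.681 = 0.0030
5: (13 − 26.487)²/26.487 = 181.899169/26.487 = 6.8675
6: (38 − 33.354)²/33.354 = 21.585316/33.354 = 0.6472
Sum = 10.362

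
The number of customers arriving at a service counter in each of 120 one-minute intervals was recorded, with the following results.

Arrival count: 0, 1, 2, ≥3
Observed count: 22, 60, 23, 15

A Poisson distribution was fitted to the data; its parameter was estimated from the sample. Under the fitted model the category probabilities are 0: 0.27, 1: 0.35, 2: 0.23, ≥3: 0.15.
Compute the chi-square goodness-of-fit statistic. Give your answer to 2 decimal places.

12.32

Expected counts E_i = n·p_i: 120×0.27 = 32.4, 120×0.35 = 42, 120×0.23 = 27.6, 120×0.15 = 18.
0: (22 − 32.4)²/32.4 = 108.16/32.4 = 3.338
1: (60 − 42)²/42 = 324/42 = 7.714
2: (23 − 27.6)²/27.6 = 21.16/27.6 = 0.767
≥3: (15 − 18)²/18 = 9/18 = 0.500
Sum = 12.32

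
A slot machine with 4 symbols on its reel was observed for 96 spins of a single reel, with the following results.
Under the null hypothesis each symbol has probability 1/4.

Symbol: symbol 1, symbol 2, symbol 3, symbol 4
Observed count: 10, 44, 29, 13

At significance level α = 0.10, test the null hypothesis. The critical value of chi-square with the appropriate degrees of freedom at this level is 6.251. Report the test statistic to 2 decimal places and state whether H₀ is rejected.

Under H₀ each category has probability 1/4, so each expected count is 96/4 = 24.
χ² = (10−24)²/24 + (44−24)²/24 + (29−24)²/24 + (13−24)²/24
   = 8.167 + 16.667 + 1.042 + 5.042
Sum = 30.92
df = 3. Since 30.92 > 6.251, we reject H₀.

30.92; reject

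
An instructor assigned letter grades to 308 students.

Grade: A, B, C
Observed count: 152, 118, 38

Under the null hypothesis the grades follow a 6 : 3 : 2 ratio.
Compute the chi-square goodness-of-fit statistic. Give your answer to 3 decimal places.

Ratio total = 11. Expected counts: 308×6/11 = 168, 308×3/11 = 84, 308×2/11 = 56.
χ² = (152−168)²/168 + (118−84)²/84 + (38−56)²/56
   = 1.5238 + 13.7619 + 5.7857
Sum = 21.071

21.071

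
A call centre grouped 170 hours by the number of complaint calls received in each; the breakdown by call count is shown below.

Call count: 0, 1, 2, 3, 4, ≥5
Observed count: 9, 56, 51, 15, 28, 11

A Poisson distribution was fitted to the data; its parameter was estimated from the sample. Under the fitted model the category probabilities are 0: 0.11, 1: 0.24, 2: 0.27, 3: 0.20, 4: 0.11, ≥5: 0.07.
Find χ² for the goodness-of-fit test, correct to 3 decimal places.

Expected counts E_i = n·p_i: 170×0.11 = 18.7, 170×0.24 = 40.8, 170×0.27 = 45.9, 170×0.20 = 34, 170×0.11 = 18.7, 170×0.07 = 11.9.
χ² = (9−18.7)²/18.7 + (56−40.8)²/40.8 + (51−45.9)²/45.9 + (15−34)²/34 + (28−18.7)²/18.7 + (11−11.9)²/11.9
   = 5.0316 + 5.6627 + 0.5667 + 10.6176 + 4.6251 + 0.0681
Sum = 26.572

26.572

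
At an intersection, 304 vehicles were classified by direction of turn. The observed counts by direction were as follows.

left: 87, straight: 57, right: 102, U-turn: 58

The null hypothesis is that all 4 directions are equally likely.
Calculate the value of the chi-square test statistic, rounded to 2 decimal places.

19.50

Under H₀ each category has probability 1/4, so each expected count is 304/4 = 76.
cat           O        E   (O−E)²/E
left         87       76      1.592
straight     57       76      4.750
right       102       76      8.895
U-turn       58       76      4.263
Sum = 19.50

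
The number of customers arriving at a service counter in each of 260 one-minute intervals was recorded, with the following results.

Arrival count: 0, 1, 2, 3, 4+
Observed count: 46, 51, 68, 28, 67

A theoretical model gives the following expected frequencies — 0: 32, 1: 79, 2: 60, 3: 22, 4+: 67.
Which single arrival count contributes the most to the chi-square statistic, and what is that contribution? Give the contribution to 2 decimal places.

χ² = (46−32)²/32 + (51−79)²/79 + (68−60)²/60 + (28−22)²/22 + (67−67)²/67
   = 6.125 + 9.924 + 1.067 + 1.636 + 0.000
The largest term is for 1: 9.92.

1, 9.92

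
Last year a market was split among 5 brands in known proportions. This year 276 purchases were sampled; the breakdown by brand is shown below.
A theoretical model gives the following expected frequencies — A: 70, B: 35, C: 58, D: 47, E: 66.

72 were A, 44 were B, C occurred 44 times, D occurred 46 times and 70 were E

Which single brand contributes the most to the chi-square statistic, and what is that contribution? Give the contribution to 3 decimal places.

A: (72 − 70)²/70 = 4/70 = 0.0571
B: (44 − 35)²/35 = 81/35 = 2.3143
C: (44 − 58)²/58 = 196/58 = 3.3793
D: (46 − 47)²/47 = 1/47 = 0.0213
E: (70 − 66)²/66 = 16/66 = 0.2424
The largest term is for C: 3.379.

C, 3.379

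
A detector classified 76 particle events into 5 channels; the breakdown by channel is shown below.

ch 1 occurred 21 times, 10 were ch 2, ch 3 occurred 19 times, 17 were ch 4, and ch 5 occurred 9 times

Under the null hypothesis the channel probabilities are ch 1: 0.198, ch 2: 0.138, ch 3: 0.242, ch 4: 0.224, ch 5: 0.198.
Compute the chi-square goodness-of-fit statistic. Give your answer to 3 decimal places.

Expected counts E_i = n·p_i: 76×0.198 = 15.048, 76×0.138 = 10.488, 76×0.242 = 18.392, 76×0.224 = 17.024, 76×0.198 = 15.048.
χ² = (21−15.048)²/15.048 + (10−10.488)²/10.488 + (19−18.392)²/18.392 + (17−17.024)²/17.024 + (9−15.048)²/15.048
   = 2.3542 + 0.0227 + 0.0201 + 0.0000 + 2.4308
Sum = 4.828

4.828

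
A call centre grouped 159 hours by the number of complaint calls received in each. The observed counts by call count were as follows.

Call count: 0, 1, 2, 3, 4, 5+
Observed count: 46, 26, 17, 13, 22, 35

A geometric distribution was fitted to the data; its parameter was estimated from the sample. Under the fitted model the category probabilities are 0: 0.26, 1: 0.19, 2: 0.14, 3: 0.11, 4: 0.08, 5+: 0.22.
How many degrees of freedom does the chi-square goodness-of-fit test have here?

There are k = 6 categories and 1 parameter estimated from the data, so df = 6 − 1 − 1 = 4.

4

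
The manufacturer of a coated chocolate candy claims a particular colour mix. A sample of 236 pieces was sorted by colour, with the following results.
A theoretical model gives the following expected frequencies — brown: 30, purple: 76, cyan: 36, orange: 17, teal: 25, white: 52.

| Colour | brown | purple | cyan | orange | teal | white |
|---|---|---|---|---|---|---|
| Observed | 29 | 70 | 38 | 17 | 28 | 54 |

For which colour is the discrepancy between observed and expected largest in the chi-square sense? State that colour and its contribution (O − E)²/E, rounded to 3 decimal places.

purple, 0.474

cat         O        E   (O−E)²/E
brown      29       30     0.0333
purple     70       76     0.4737
cyan       38       36     0.1111
orange     17       17     0.0000
teal       28       25     0.3600
white      54       52     0.0769
The largest term is for purple: 0.474.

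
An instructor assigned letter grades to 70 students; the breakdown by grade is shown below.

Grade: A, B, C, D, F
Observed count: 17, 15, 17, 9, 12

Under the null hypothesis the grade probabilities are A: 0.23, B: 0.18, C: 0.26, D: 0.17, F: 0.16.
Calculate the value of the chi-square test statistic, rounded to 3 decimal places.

1.350

Expected counts E_i = n·p_i: 70×0.23 = 16.1, 70×0.18 = 12.6, 70×0.26 = 18.2, 70×0.17 = 11.9, 70×0.16 = 11.2.
cat         O        E   (O−E)²/E
A          17     16.1     0.0503
B          15     12.6     0.4571
C          17     18.2     0.0791
D           9     11.9     0.7067
F          12     11.2     0.0571
Sum = 1.350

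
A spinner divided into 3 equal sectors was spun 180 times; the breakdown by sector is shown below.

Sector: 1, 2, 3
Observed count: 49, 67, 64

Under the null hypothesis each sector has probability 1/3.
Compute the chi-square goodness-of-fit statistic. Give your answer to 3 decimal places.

3.100

Expected count for each of the 3 categories: 180/3 = 60.
χ² = (49−60)²/60 + (67−60)²/60 + (64−60)²/60
   = 2.0167 + 0.8167 + 0.2667
Sum = 3.100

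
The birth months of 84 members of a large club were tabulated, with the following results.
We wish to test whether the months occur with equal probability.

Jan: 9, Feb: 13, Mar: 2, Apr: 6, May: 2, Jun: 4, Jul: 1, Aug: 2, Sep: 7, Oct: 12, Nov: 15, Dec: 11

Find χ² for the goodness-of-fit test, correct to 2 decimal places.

38.00

Expected count for each of the 12 categories: 84/12 = 7.
cat         O        E   (O−E)²/E
Jan         9        7      0.571
Feb        13        7      5.143
Mar         2        7      3.571
Apr         6        7      0.143
May         2        7      3.571
Jun         4        7      1.286
Jul         1        7      5.143
Aug         2        7      3.571
Sep         7        7      0.000
Oct        12        7      3.571
Nov        15        7      9.143
Dec        11        7      2.286
Sum = 38.00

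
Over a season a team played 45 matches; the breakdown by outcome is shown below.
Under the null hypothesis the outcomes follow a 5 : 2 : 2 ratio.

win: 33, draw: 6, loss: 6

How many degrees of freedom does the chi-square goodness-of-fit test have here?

2

There are k = 3 categories and no parameters were estimated from the data, so df = 3 − 1 = 2.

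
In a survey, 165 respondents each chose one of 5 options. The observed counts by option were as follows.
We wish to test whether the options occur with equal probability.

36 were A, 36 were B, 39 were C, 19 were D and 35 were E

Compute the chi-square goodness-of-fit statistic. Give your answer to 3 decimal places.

Expected count for each of the 5 categories: 165/5 = 33.
A: (36 − 33)²/33 = 9/33 = 0.2727
B: (36 − 33)²/33 = 9/33 = 0.2727
C: (39 − 33)²/33 = 36/33 = 1.0909
D: (19 − 33)²/33 = 196/33 = 5.9394
E: (35 − 33)²/33 = 4/33 = 0.1212
Sum = 7.697

7.697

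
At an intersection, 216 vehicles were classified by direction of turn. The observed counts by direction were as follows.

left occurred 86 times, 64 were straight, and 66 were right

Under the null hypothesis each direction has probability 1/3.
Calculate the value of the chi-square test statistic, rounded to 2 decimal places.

Expected count for each of the 3 categories: 216/3 = 72.
left: (86 − 72)²/72 = 196/72 = 2.722
straight: (64 − 72)²/72 = 64/72 = 0.889
right: (66 − 72)²/72 = 36/72 = 0.500
Sum = 4.11

4.11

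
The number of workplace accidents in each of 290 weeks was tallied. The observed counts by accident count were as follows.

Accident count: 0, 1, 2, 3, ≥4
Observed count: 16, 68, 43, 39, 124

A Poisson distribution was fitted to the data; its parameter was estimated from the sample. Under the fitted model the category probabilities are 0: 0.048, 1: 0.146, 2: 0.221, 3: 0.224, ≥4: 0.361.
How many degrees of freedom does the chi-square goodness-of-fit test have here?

There are k = 5 categories and 1 parameter estimated from the data, so df = 5 − 1 − 1 = 3.

3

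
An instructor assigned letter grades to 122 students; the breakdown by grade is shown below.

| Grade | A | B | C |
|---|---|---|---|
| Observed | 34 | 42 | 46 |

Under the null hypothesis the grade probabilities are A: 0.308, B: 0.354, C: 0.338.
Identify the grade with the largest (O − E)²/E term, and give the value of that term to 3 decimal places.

C, 0.550

Expected counts E_i = n·p_i: 122×0.308 = 37.576, 122×0.354 = 43.188, 122×0.338 = 41.236.
cat         O        E   (O−E)²/E
A          34   37.576     0.3403
B          42   43.188     0.0327
C          46   41.236     0.5504
The largest term is for C: 0.550.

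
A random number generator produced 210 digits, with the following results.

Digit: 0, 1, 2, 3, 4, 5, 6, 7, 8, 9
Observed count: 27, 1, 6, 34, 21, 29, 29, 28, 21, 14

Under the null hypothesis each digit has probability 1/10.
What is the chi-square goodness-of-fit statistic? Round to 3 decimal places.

50.286

Under H₀ each category has probability 1/10, so each expected count is 210/10 = 21.
0: (27 − 21)²/21 = 36/21 = 1.7143
1: (1 − 21)²/21 = 400/21 = 19.0476
2: (6 − 21)²/21 = 225/21 = 10.7143
3: (34 − 21)²/21 = 169/21 = 8.0476
4: (21 − 21)²/21 = 0/21 = 0.0000
5: (29 − 21)²/21 = 64/21 = 3.0476
6: (29 − 21)²/21 = 64/21 = 3.0476
7: (28 − 21)²/21 = 49/21 = 2.3333
8: (21 − 21)²/21 = 0/21 = 0.0000
9: (14 − 21)²/21 = 49/21 = 2.3333
Sum = 50.286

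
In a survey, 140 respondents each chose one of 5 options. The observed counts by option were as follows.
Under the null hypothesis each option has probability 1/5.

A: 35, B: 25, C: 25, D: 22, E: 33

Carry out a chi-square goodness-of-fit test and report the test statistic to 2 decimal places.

4.57

Under H₀ each category has probability 1/5, so each expected count is 140/5 = 28.
cat         O        E   (O−E)²/E
A          35       28      1.750
B          25       28      0.321
C          25       28      0.321
D          22       28      1.286
E          33       28      0.893
Sum = 4.57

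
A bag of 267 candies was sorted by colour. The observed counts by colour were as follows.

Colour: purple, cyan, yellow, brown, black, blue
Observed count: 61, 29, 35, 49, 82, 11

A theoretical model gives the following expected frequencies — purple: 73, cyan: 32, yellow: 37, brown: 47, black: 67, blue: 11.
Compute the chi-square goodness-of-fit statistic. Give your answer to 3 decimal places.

5.805

cat         O        E   (O−E)²/E
purple     61       73     1.9726
cyan       29       32     0.2813
yellow     35       37     0.1081
brown      49       47     0.0851
black      82       67     3.3582
blue       11       11     0.0000
Sum = 5.805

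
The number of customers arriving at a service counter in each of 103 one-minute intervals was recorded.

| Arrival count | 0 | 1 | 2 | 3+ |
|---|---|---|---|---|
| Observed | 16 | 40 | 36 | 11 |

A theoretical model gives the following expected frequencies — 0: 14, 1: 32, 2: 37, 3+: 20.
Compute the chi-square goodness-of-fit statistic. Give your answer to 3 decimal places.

6.363

0: (16 − 14)²/14 = 4/14 = 0.2857
1: (40 − 32)²/32 = 64/32 = 2.0000
2: (36 − 37)²/37 = 1/37 = 0.0270
3+: (11 − 20)²/20 = 81/20 = 4.0500
Sum = 6.363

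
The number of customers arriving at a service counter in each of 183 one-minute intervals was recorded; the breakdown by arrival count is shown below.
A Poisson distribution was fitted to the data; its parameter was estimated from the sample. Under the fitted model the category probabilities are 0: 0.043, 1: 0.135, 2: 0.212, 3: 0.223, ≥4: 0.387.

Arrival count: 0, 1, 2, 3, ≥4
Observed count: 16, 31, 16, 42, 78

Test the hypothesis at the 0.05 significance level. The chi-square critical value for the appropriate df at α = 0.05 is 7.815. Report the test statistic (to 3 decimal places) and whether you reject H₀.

24.163; reject

Expected counts E_i = n·p_i: 183×0.043 = 7.869, 183×0.135 = 24.705, 183×0.212 = 38.796, 183×0.223 = 40.809, 183×0.387 = 70.821.
cat         O        E   (O−E)²/E
0          16    7.869     8.4017
1          31   24.705     1.6040
2          16   38.796    13.3946
3          42   40.809     0.0348
≥4         78   70.821     0.7277
Sum = 24.163
df = 3. Since 24.163 > 7.815, we reject H₀.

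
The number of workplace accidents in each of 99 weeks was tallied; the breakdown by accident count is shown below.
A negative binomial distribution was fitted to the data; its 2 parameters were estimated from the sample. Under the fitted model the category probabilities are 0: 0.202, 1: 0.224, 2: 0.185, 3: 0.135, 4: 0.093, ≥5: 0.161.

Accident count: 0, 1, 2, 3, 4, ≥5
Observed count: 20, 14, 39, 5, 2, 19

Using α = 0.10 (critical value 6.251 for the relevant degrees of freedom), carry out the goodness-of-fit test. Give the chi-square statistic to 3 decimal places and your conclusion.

37.841; reject

Expected counts E_i = n·p_i: 99×0.202 = 19.998, 99×0.224 = 22.176, 99×0.185 = 18.315, 99×0.135 = 13.365, 99×0.093 = 9.207, 99×0.161 = 15.939.
χ² = (20−19.998)²/19.998 + (14−22.176)²/22.176 + (39−18.315)²/18.315 + (5−13.365)²/13.365 + (2−9.207)²/9.207 + (19−15.939)²/15.939
   = 0.0000 + 3.0144 + 23.3617 + 5.2356 + 5.6415 + 0.5878
Sum = 37.841
df = 3. Since 37.841 > 6.251, we reject H₀.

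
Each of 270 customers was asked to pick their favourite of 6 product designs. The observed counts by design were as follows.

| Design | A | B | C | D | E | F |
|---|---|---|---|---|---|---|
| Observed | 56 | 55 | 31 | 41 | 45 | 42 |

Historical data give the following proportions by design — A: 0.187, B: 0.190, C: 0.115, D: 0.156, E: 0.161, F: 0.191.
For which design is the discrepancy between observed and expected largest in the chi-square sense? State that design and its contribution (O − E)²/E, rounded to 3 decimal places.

Expected counts E_i = n·p_i: 270×0.187 = 50.49, 270×0.190 = 51.3, 270×0.115 = 31.05, 270×0.156 = 42.12, 270×0.161 = 43.47, 270×0.191 = 51.57.
cat         O        E   (O−E)²/E
A          56    50.49     0.6013
B          55     51.3     0.2669
C          31    31.05     0.0001
D          41    42.12     0.0298
E          45    43.47     0.0539
F          42    51.57     1.7759
The largest term is for F: 1.776.

F, 1.776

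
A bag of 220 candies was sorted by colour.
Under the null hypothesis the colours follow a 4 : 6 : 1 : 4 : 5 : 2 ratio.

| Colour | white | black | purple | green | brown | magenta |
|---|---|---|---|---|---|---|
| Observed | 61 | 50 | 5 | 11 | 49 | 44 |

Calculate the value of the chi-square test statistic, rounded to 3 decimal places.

Ratio total = 22. Expected counts: 220×4/22 = 40, 220×6/22 = 60, 220×1/22 = 10, 220×4/22 = 40, 220×5/22 = 50, 220×2/22 = 20.
white: (61 − 40)²/40 = 441/40 = 11.0250
black: (50 − 60)²/60 = 100/60 = 1.6667
purple: (5 − 10)²/10 = 25/10 = 2.5000
green: (11 − 40)²/40 = 841/40 = 21.0250
brown: (49 − 50)²/50 = 1/50 = 0.0200
magenta: (44 − 20)²/20 = 576/20 = 28.8000
Sum = 65.037

65.037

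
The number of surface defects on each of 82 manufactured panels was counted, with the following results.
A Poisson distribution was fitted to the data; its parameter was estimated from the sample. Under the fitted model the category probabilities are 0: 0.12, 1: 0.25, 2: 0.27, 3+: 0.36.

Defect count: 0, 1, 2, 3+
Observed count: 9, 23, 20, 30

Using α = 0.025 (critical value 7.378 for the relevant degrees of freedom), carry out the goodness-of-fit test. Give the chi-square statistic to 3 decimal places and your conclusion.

Expected counts E_i = n·p_i: 82×0.12 = 9.84, 82×0.25 = 20.5, 82×0.27 = 22.14, 82×0.36 = 29.52.
χ² = (9−9.84)²/9.84 + (23−20.5)²/20.5 + (20−22.14)²/22.14 + (30−29.52)²/29.52
   = 0.0717 + 0.3049 + 0.2068 + 0.0078
Sum = 0.591
df = 2. Since 0.591 < 7.378, we do not reject H₀.

0.591; do not reject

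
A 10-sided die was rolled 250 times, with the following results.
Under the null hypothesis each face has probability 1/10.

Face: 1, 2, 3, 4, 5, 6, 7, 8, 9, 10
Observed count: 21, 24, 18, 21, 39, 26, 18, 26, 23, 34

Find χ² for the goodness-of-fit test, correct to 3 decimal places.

16.560

Under H₀ each category has probability 1/10, so each expected count is 250/10 = 25.
χ² = (21−25)²/25 + (24−25)²/25 + (18−25)²/25 + (21−25)²/25 + (39−25)²/25 + (26−25)²/25 + (18−25)²/25 + (26−25)²/25 + (23−25)²/25 + (34−25)²/25
   = 0.6400 + 0.0400 + 1.9600 + 0.6400 + 7.8400 + 0.0400 + 1.9600 + 0.0400 + 0.1600 + 3.2400
Sum = 16.560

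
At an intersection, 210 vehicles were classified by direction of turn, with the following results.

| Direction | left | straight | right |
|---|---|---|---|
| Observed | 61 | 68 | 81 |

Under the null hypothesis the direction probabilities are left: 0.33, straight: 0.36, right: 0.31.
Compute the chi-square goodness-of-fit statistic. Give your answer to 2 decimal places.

5.64

Expected counts E_i = n·p_i: 210×0.33 = 69.3, 210×0.36 = 75.6, 210×0.31 = 65.1.
cat           O        E   (O−E)²/E
left         61     69.3      0.994
straight     68     75.6      0.764
right        81     65.1      3.883
Sum = 5.64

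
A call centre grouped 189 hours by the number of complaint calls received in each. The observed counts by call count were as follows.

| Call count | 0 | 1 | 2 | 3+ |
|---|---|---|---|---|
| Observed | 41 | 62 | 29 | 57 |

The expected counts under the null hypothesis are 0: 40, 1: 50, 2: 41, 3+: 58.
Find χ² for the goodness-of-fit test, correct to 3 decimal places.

0: (41 − 40)²/40 = 1/40 = 0.0250
1: (62 − 50)²/50 = 144/50 = 2.8800
2: (29 − 41)²/41 = 144/41 = 3.5122
3+: (57 − 58)²/58 = 1/58 = 0.0172
Sum = 6.434

6.434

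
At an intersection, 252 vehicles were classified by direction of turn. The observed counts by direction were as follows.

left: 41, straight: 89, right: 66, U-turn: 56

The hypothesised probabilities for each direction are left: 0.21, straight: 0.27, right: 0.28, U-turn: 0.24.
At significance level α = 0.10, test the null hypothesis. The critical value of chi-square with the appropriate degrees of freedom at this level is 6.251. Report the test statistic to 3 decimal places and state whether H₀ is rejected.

9.768; reject

Expected counts E_i = n·p_i: 252×0.21 = 52.92, 252×0.27 = 68.04, 252×0.28 = 70.56, 252×0.24 = 60.48.
left: (41 − 52.92)²/52.92 = 142.0864/52.92 = 2.6849
straight: (89 − 68.04)²/68.04 = 439.3216/68.04 = 6.4568
right: (66 − 70.56)²/70.56 = 20.7936/70.56 = 0.2947
U-turn: (56 − 60.48)²/60.48 = 20.0704/60.48 = 0.3319
Sum = 9.768
df = 3. Since 9.768 > 6.251, we reject H₀.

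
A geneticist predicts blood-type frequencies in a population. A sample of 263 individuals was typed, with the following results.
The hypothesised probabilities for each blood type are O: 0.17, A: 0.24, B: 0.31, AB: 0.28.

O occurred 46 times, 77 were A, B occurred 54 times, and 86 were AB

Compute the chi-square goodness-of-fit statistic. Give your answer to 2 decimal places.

Expected counts E_i = n·p_i: 263×0.17 = 44.71, 263×0.24 = 63.12, 263×0.31 = 81.53, 263×0.28 = 73.64.
χ² = (46−44.71)²/44.71 + (77−63.12)²/63.12 + (54−81.53)²/81.53 + (86−73.64)²/73.64
   = 0.037 + 3.052 + 9.296 + 2.075
Sum = 14.46

14.46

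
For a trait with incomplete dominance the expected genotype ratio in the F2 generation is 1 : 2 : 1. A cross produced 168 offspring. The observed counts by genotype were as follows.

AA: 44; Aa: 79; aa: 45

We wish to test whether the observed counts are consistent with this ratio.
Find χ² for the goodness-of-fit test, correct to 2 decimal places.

Ratio total = 4. Expected counts: 168×1/4 = 42, 168×2/4 = 84, 168×1/4 = 42.
χ² = (44−42)²/42 + (79−84)²/84 + (45−42)²/42
   = 0.095 + 0.298 + 0.214
Sum = 0.61

0.61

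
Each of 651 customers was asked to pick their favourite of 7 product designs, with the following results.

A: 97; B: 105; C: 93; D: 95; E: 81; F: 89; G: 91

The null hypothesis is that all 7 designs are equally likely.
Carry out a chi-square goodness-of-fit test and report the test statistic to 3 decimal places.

3.527

Under H₀ each category has probability 1/7, so each expected count is 651/7 = 93.
χ² = (97−93)²/93 + (105−93)²/93 + (93−93)²/93 + (95−93)²/93 + (81−93)²/93 + (89−93)²/93 + (91−93)²/93
   = 0.1720 + 1.5484 + 0.0000 + 0.0430 + 1.5484 + 0.1720 + 0.0430
Sum = 3.527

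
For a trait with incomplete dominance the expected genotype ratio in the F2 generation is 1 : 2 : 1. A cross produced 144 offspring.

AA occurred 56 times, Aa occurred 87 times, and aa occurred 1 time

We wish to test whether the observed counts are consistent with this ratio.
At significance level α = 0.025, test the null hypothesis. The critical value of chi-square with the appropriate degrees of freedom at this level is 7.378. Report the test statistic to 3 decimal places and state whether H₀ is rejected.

48.264; reject

Ratio total = 4. Expected counts: 144×1/4 = 36, 144×2/4 = 72, 144×1/4 = 36.
χ² = (56−36)²/36 + (87−72)²/72 + (1−36)²/36
   = 11.1111 + 3.1250 + 34.0278
Sum = 48.264
df = 2. Since 48.264 > 7.378, we reject H₀.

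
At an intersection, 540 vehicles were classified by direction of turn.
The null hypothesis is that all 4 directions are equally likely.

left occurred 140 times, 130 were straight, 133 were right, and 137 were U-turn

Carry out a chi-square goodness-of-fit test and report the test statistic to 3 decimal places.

Expected count for each of the 4 categories: 540/4 = 135.
cat           O        E   (O−E)²/E
left        140      135     0.1852
straight    130      135     0.1852
right       133      135     0.0296
U-turn      137      135     0.0296
Sum = 0.430

0.430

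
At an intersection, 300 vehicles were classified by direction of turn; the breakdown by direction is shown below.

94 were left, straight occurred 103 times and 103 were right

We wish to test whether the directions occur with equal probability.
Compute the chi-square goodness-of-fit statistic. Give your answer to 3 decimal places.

0.540

Under H₀ each category has probability 1/3, so each expected count is 300/3 = 100.
cat           O        E   (O−E)²/E
left         94      100     0.3600
straight    103      100     0.0900
right       103      100     0.0900
Sum = 0.540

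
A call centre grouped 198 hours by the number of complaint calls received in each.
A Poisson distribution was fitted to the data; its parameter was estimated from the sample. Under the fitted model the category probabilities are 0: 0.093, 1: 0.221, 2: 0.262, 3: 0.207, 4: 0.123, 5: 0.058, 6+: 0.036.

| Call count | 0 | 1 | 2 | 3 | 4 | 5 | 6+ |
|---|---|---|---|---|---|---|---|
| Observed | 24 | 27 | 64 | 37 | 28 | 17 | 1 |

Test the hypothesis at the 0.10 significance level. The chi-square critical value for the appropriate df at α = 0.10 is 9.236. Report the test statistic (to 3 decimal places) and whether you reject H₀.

19.797; reject

Expected counts E_i = n·p_i: 198×0.093 = 18.414, 198×0.221 = 43.758, 198×0.262 = 51.876, 198×0.207 = 40.986, 198×0.123 = 24.354, 198×0.058 = 11.484, 198×0.036 = 7.128.
cat         O        E   (O−E)²/E
0          24   18.414     1.6945
1          27   43.758     6.4178
2          64   51.876     2.8335
3          37   40.986     0.3876
4          28   24.354     0.5458
5          17   11.484     2.6494
6+          1    7.128     5.2683
Sum = 19.797
df = 5. Since 19.797 > 9.236, we reject H₀.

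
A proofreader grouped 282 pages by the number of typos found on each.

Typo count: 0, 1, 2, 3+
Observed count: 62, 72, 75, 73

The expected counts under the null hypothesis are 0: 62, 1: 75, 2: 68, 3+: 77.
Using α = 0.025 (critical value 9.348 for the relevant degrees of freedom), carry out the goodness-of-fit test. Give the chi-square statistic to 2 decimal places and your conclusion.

0: (62 − 62)²/62 = 0/62 = 0.000
1: (72 − 75)²/75 = 9/75 = 0.120
2: (75 − 68)²/68 = 49/68 = 0.721
3+: (73 − 77)²/77 = 16/77 = 0.208
Sum = 1.05
df = 3. Since 1.05 < 9.348, we do not reject H₀.

1.05; do not reject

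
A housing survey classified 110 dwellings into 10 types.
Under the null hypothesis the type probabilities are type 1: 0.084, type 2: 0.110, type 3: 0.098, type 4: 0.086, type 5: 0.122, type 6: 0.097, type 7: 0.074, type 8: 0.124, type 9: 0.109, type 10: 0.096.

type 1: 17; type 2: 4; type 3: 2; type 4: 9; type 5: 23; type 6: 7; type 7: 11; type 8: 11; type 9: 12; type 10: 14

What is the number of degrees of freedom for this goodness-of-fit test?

9

There are k = 10 categories and no parameters were estimated from the data, so df = 10 − 1 = 9.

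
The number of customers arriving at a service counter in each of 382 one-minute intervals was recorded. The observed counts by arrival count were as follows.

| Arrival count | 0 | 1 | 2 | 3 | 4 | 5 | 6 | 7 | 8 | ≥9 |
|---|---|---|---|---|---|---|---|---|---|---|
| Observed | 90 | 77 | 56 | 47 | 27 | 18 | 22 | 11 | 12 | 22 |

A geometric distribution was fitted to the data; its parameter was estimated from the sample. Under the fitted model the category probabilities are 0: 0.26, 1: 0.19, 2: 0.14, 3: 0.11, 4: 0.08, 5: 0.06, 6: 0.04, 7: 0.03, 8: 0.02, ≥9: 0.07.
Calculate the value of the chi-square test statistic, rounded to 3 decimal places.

9.626

Expected counts E_i = n·p_i: 382×0.26 = 99.32, 382×0.19 = 72.58, 382×0.14 = 53.48, 382×0.11 = 42.02, 382×0.08 = 30.56, 382×0.06 = 22.92, 382×0.04 = 15.28, 382×0.03 = 11.46, 382×0.02 = 7.64, 382×0.07 = 26.74.
χ² = (90−99.32)²/99.32 + (77−72.58)²/72.58 + (56−53.48)²/53.48 + (47−42.02)²/42.02 + (27−30.56)²/30.56 + (18−22.92)²/22.92 + (22−15.28)²/15.28 + (11−11.46)²/11.46 + (12−7.64)²/7.64 + (22−26.74)²/26.74
   = 0.8746 + 0.2692 + 0.1187 + 0.5902 + 0.4147 + 1.0561 + 2.9554 + 0.0185 + 2.4882 + 0.8402
Sum = 9.626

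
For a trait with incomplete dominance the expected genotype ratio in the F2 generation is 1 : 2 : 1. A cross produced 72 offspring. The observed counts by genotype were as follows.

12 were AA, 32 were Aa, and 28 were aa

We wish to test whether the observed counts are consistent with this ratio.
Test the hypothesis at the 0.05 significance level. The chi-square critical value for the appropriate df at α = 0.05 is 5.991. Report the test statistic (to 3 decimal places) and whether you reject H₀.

Ratio total = 4. Expected counts: 72×1/4 = 18, 72×2/4 = 36, 72×1/4 = 18.
cat         O        E   (O−E)²/E
AA         12       18     2.0000
Aa         32       36     0.4444
aa         28       18     5.5556
Sum = 8.000
df = 2. Since 8.000 > 5.991, we reject H₀.

8.000; reject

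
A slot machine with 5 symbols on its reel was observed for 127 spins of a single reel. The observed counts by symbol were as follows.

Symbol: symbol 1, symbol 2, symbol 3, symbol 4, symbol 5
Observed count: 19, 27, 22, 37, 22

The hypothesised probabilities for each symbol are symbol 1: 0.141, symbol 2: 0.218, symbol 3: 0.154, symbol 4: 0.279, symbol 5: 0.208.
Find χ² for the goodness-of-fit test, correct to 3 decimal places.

Expected counts E_i = n·p_i: 127×0.141 = 17.907, 127×0.218 = 27.686, 127×0.154 = 19.558, 127×0.279 = 35.433, 127×0.208 = 26.416.
cat           O        E   (O−E)²/E
symbol 1     19   17.907     0.0667
symbol 2     27   27.686     0.0170
symbol 3     22   19.558     0.3049
symbol 4     37   35.433     0.0693
symbol 5     22   26.416     0.7382
Sum = 1.196

1.196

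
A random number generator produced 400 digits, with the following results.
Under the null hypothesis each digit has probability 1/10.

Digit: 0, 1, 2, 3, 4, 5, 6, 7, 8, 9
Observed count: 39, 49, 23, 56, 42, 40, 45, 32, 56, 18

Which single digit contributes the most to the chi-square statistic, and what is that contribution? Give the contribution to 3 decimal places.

Expected count for each of the 10 categories: 400/10 = 40.
0: (39 − 40)²/40 = 1/40 = 0.0250
1: (49 − 40)²/40 = 81/40 = 2.0250
2: (23 − 40)²/40 = 289/40 = 7.2250
3: (56 − 40)²/40 = 256/40 = 6.4000
4: (42 − 40)²/40 = 4/40 = 0.1000
5: (40 − 40)²/40 = 0/40 = 0.0000
6: (45 − 40)²/40 = 25/40 = 0.6250
7: (32 − 40)²/40 = 64/40 = 1.6000
8: (56 − 40)²/40 = 256/40 = 6.4000
9: (18 − 40)²/40 = 484/40 = 12.1000
The largest term is for 9: 12.100.

9, 12.100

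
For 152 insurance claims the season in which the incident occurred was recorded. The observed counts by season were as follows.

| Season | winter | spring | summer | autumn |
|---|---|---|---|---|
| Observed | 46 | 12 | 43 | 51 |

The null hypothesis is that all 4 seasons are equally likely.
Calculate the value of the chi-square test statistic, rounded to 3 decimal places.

Expected count for each of the 4 categories: 152/4 = 38.
χ² = (46−38)²/38 + (12−38)²/38 + (43−38)²/38 + (51−38)²/38
   = 1.6842 + 17.7895 + 0.6579 + 4.4474
Sum = 24.579

24.579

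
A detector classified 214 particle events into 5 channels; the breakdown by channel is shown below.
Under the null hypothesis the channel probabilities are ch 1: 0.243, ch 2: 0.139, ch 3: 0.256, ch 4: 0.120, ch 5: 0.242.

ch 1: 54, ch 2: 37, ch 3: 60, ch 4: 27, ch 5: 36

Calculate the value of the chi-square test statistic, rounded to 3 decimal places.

Expected counts E_i = n·p_i: 214×0.243 = 52.002, 214×0.139 = 29.746, 214×0.256 = 54.784, 214×0.120 = 25.68, 214×0.242 = 51.788.
ch 1: (54 − 52.002)²/52.002 = 3.992004/52.002 = 0.0768
ch 2: (37 − 29.746)²/29.746 = 52.620516/29.746 = 1.7690
ch 3: (60 − 54.784)²/54.784 = 27.206656/54.784 = 0.4966
ch 4: (27 − 25.68)²/25.68 = 1.7424/25.68 = 0.0679
ch 5: (36 − 51.788)²/51.788 = 249.260944/51.788 = 4.8131
Sum = 7.223

7.223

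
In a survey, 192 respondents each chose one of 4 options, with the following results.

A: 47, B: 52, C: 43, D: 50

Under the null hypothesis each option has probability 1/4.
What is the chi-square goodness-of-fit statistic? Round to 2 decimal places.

0.96

Expected count for each of the 4 categories: 192/4 = 48.
A: (47 − 48)²/48 = 1/48 = 0.021
B: (52 − 48)²/48 = 16/48 = 0.333
C: (43 − 48)²/48 = 25/48 = 0.521
D: (50 − 48)²/48 = 4/48 = 0.083
Sum = 0.96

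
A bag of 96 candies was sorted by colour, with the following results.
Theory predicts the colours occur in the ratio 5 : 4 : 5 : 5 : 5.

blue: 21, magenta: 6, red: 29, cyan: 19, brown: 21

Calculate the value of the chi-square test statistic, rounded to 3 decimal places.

Ratio total = 24. Expected counts: 96×5/24 = 20, 96×4/24 = 16, 96×5/24 = 20, 96×5/24 = 20, 96×5/24 = 20.
blue: (21 − 20)²/20 = 1/20 = 0.0500
magenta: (6 − 16)²/16 = 100/16 = 6.2500
red: (29 − 20)²/20 = 81/20 = 4.0500
cyan: (19 − 20)²/20 = 1/20 = 0.0500
brown: (21 − 20)²/20 = 1/20 = 0.0500
Sum = 10.450

10.450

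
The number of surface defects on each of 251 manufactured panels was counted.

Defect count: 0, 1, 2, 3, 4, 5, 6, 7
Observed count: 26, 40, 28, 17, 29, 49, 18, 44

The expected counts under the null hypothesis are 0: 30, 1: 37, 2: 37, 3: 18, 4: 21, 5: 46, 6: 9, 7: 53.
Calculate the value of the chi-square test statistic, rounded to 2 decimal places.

16.79

χ² = (26−30)²/30 + (40−37)²/37 + (28−37)²/37 + (17−18)²/18 + (29−21)²/21 + (49−46)²/46 + (18−9)²/9 + (44−53)²/53
   = 0.533 + 0.243 + 2.189 + 0.056 + 3.048 + 0.196 + 9.000 + 1.528
Sum = 16.79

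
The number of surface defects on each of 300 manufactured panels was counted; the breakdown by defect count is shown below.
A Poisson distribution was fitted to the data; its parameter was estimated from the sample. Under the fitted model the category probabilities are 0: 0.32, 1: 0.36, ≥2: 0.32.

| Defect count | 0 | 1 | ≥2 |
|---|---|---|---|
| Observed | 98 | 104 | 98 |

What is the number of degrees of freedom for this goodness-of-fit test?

1

There are k = 3 categories and 1 parameter estimated from the data, so df = 3 − 1 − 1 = 1.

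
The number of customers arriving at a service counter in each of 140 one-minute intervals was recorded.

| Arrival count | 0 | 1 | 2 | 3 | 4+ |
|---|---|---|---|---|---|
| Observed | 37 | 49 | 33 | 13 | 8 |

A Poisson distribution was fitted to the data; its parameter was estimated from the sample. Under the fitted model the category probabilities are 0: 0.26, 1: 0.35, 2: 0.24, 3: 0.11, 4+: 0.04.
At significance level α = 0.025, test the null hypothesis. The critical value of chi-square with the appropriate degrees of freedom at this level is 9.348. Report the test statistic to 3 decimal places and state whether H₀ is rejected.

Expected counts E_i = n·p_i: 140×0.26 = 36.4, 140×0.35 = 49, 140×0.24 = 33.6, 140×0.11 = 15.4, 140×0.04 = 5.6.
cat         O        E   (O−E)²/E
0          37     36.4     0.0099
1          49       49     0.0000
2          33     33.6     0.0107
3          13     15.4     0.3740
4+          8      5.6     1.0286
Sum = 1.423
df = 3. Since 1.423 < 9.348, we do not reject H₀.

1.423; do not reject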